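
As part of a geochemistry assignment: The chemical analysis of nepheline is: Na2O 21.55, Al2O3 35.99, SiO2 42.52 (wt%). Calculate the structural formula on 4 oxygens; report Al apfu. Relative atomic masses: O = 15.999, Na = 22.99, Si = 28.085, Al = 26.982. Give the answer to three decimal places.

1.001 Al apfu

Na2O: 21.55/61.979 = 0.34770 mol → 0.69540 mol Na, 0.34770 mol O.
Al2O3: 35.99/101.961 = 0.35298 mol → 0.70596 mol Al, 1.05894 mol O.
SiO2: 42.52/60.083 = 0.70769 mol → 0.70769 mol Si, 1.41538 mol O.
Total oxygen = 2.82202 mol. Normalization factor = 4/2.82202 = 1.41742.
Al per 4 O = 0.70596 × 1.41742 = 1.001.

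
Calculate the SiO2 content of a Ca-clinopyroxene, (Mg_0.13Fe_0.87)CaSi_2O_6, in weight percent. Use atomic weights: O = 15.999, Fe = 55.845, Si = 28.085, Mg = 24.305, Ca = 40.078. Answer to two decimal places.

49.25 wt%

Molar mass of (Mg_0.13Fe_0.87)CaSi_2O_6 = 0.13·24.305 + 0.87·55.845 + 1·40.078 + 2·28.085 + 6·15.999 = 243.987 g/mol.
Each formula unit contains 2 Si, equivalent to 2/1 = 2.0000 mol SiO2.
M(SiO2) = 1×28.085 + 2×15.999 = 60.083 g/mol.
Mass of SiO2 per formula unit = 2.0000 × 60.083 = 120.166 g.
SiO2 wt% = 120.166 / 243.987 × 100 = 49.25%.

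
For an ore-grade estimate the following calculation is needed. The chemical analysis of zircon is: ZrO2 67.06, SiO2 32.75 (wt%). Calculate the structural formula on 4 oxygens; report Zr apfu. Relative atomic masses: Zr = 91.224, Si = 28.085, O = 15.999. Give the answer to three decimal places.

ZrO2: 67.06/123.222 = 0.54422 mol → 0.54422 mol Zr, 1.08844 mol O.
SiO2: 32.75/60.083 = 0.54508 mol → 0.54508 mol Si, 1.09016 mol O.
Total oxygen = 2.17860 mol. Normalization factor = 4/2.17860 = 1.83604.
Zr per 4 O = 0.54422 × 1.83604 = 0.999.

0.999 Zr apfu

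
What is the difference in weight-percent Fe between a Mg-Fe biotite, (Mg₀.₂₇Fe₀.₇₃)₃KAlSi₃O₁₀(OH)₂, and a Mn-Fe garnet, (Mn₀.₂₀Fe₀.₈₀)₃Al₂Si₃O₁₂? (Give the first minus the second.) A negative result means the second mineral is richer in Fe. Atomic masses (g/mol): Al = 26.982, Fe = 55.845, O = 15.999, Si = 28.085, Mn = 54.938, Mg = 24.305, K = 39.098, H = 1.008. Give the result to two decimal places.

-1.81 percentage points

M((Mg₀.₂₇Fe₀.₇₃)₃KAlSi₃O₁₀(OH)₂) = 486.327 g/mol, so wt% Fe = 122.301/486.327 × 100 = 25.15%.
M((Mn₀.₂₀Fe₀.₈₀)₃Al₂Si₃O₁₂) = 497.198 g/mol, so wt% Fe = 134.028/497.198 × 100 = 26.96%.
25.15 − 26.96 = -1.81 pp.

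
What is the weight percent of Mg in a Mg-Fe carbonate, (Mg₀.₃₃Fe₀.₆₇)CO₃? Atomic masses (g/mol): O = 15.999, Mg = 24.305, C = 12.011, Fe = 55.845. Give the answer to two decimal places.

7.61 weight percent

M((Mg₀.₃₃Fe₀.₆₇)CO₃) = 105.445 g/mol.
Mg contributes 0.33 × 24.305 = 8.021 g per mole.
8.021/105.445 = 0.0761 → 7.61%.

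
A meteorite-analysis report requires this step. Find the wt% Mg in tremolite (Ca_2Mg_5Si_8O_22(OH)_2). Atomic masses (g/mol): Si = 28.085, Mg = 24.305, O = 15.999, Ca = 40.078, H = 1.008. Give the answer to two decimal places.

14.96 mass %

M(Ca_2Mg_5Si_8O_22(OH)_2) = 812.353 g/mol.
Mg contributes 5 × 24.305 = 121.525 g per mole.
121.525/812.353 = 0.1496 → 14.96%.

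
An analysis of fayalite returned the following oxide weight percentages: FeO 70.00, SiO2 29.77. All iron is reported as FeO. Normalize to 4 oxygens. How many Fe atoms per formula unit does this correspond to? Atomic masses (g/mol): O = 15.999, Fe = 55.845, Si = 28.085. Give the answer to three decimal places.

1.983 Fe apfu

FeO: 70.00/71.844 = 0.97433 mol → 0.97433 mol Fe, 0.97433 mol O.
SiO2: 29.77/60.083 = 0.49548 mol → 0.49548 mol Si, 0.99096 mol O.
Total oxygen = 1.96529 mol. Normalization factor = 4/1.96529 = 2.03532.
Fe per 4 O = 0.97433 × 2.03532 = 1.983.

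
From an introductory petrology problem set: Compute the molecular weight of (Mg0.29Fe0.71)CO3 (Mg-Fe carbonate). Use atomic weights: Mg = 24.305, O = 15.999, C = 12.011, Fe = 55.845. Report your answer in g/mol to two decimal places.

M = 0.29×24.305 + 0.71×55.845 + 1×12.011 + 3×15.999

106.71 g/mol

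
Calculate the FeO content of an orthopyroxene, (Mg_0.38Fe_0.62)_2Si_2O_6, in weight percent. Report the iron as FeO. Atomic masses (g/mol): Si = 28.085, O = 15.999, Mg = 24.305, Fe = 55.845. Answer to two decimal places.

M((Mg_0.38Fe_0.62)_2Si_2O_6) = 239.884 g/mol; M(FeO) = 71.844 g/mol.
Moles FeO per formula unit = 1.24 Fe ÷ 1 = 1.2400.
FeO fraction = (1.2400 × 71.844) / 239.884 = 89.087/239.884 = 0.3714.

37.14 wt%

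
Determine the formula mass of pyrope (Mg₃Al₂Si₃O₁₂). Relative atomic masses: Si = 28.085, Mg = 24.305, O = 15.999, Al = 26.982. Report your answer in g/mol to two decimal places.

403.12 g/mol

The formula mass is the sum 3×24.305 + 2×26.982 + 3×28.085 + 12×15.999.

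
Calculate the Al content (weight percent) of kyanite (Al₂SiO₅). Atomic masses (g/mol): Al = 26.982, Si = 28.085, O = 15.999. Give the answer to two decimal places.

M(Al₂SiO₅) = 162.044 g/mol.
Al contributes 2 × 26.982 = 53.964 g per mole.
53.964/162.044 = 0.3330 → 33.30%.

33.30 weight percent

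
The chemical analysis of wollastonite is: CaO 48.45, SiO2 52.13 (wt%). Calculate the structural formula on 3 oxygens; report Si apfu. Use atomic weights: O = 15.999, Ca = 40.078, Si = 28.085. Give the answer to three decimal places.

1.001 Si apfu

CaO: 48.45/56.077 = 0.86399 mol → 0.86399 mol Ca, 0.86399 mol O.
SiO2: 52.13/60.083 = 0.86763 mol → 0.86763 mol Si, 1.73526 mol O.
Total oxygen = 2.59925 mol. Normalization factor = 3/2.59925 = 1.15418.
Si per 3 O = 0.86763 × 1.15418 = 1.001.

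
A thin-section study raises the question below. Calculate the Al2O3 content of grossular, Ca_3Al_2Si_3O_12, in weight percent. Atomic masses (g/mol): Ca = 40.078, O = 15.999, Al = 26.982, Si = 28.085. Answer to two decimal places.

22.64 wt%

Molar mass of Ca_3Al_2Si_3O_12 = 3·40.078 + 2·26.982 + 3·28.085 + 12·15.999 = 450.441 g/mol.
Each formula unit contains 2 Al, equivalent to 2/2 = 1.0000 mol Al2O3.
M(Al2O3) = 2×26.982 + 3×15.999 = 101.961 g/mol.
Mass of Al2O3 per formula unit = 1.0000 × 101.961 = 101.961 g.
Al2O3 wt% = 101.961 / 450.441 × 100 = 22.64%.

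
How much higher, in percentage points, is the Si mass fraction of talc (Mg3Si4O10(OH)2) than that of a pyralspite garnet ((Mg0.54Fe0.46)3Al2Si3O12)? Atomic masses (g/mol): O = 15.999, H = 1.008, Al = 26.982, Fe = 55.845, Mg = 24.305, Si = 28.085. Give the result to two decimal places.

M(Mg3Si4O10(OH)2) = 379.259 g/mol, so wt% Si = 112.340/379.259 × 100 = 29.62%.
M((Mg0.54Fe0.46)3Al2Si3O12) = 446.647 g/mol, so wt% Si = 84.255/446.647 × 100 = 18.86%.
29.62 − 18.86 = 10.76 pp.

10.76 percentage points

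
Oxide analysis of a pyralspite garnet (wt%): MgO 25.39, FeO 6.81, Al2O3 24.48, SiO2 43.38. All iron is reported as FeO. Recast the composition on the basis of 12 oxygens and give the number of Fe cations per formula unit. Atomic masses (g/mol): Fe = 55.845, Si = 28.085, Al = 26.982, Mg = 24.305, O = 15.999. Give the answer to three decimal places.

0.394 Fe apfu

25.39 wt% MgO ÷ 40.304 g/mol = 0.62996 mol, giving 0.62996 Mg and 0.62996 O.
6.81 wt% FeO ÷ 71.844 g/mol = 0.09479 mol, giving 0.09479 Fe and 0.09479 O.
24.48 wt% Al2O3 ÷ 101.961 g/mol = 0.24009 mol, giving 0.48018 Al and 0.72027 O.
43.38 wt% SiO2 ÷ 60.083 g/mol = 0.72200 mol, giving 0.72200 Si and 1.44400 O.
Oxygen sums to 2.88902; scaling by 12/2.88902 = 4.15366 puts the formula on 12 O.
Fe: 0.09479 × 4.15366 = 0.394 atoms per formula unit.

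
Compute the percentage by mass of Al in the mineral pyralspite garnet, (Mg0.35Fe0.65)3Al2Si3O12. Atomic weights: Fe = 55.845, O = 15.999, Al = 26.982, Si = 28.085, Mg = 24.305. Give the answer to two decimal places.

Molar mass of (Mg0.35Fe0.65)3Al2Si3O12: 1.05·24.305 + 1.95·55.845 + 2·26.982 + 3·28.085 + 12·15.999 = 464.625 g/mol.
Mass of Al per formula unit: 2 × 26.982 = 53.964 g.
Weight fraction Al = 53.964 / 464.625 = 0.1161.

11.61 mass %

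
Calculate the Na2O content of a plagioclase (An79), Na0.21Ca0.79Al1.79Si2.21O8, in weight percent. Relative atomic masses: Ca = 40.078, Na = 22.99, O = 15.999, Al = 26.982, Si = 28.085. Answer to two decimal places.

M(Na0.21Ca0.79Al1.79Si2.21O8) = 274.847 g/mol; M(Na2O) = 61.979 g/mol.
Moles Na2O per formula unit = 0.21 Na ÷ 2 = 0.1050.
Na2O fraction = (0.1050 × 61.979) / 274.847 = 6.508/274.847 = 0.0237.

2.37 wt%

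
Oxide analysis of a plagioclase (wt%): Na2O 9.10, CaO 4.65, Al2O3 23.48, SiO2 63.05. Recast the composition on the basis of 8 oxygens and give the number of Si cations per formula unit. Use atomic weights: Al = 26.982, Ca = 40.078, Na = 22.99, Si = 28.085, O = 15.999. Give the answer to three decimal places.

Na2O: 9.10/61.979 = 0.14682 mol → 0.29364 mol Na, 0.14682 mol O.
CaO: 4.65/56.077 = 0.08292 mol → 0.08292 mol Ca, 0.08292 mol O.
Al2O3: 23.48/101.961 = 0.23028 mol → 0.46056 mol Al, 0.69084 mol O.
SiO2: 63.05/60.083 = 1.04938 mol → 1.04938 mol Si, 2.09876 mol O.
Total oxygen = 3.01934 mol. Normalization factor = 8/3.01934 = 2.64959.
Si per 8 O = 1.04938 × 2.64959 = 2.780.

2.780 Si apfu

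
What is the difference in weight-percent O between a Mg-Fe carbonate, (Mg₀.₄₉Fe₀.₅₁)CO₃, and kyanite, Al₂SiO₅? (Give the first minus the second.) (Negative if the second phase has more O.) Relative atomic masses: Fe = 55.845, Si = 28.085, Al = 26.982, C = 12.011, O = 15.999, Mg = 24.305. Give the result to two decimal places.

-1.56 percentage points

M((Mg₀.₄₉Fe₀.₅₁)CO₃) = 100.398 g/mol, so wt% O = 47.997/100.398 × 100 = 47.81%.
M(Al₂SiO₅) = 162.044 g/mol, so wt% O = 79.995/162.044 × 100 = 49.37%.
47.81 − 49.37 = -1.56 pp.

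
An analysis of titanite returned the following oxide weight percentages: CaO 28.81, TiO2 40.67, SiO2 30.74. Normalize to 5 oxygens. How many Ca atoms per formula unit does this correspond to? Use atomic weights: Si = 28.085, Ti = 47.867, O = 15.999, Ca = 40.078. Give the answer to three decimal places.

CaO: 28.81/56.077 = 0.51376 mol → 0.51376 mol Ca, 0.51376 mol O.
TiO2: 40.67/79.865 = 0.50923 mol → 0.50923 mol Ti, 1.01846 mol O.
SiO2: 30.74/60.083 = 0.51163 mol → 0.51163 mol Si, 1.02326 mol O.
Total oxygen = 2.55548 mol. Normalization factor = 5/2.55548 = 1.95658.
Ca per 5 O = 0.51376 × 1.95658 = 1.005.

1.005 Ca apfu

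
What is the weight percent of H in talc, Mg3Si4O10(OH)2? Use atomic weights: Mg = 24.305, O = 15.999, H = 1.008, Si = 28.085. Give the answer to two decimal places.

0.53 mass %

Formula mass = 3×24.305 + 4×28.085 + 12×15.999 + 2×1.008 = 379.259 g/mol, of which 2.016 g is H.
So H makes up 2.016/379.259 = 0.0053 of the mass, i.e. 0.53%.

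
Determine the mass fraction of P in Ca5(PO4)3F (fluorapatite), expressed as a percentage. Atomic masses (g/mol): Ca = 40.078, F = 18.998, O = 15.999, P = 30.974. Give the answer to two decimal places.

18.43 weight percent

M(Ca5(PO4)3F) = 504.298 g/mol.
P contributes 3 × 30.974 = 92.922 g per mole.
92.922/504.298 = 0.1843 → 18.43%.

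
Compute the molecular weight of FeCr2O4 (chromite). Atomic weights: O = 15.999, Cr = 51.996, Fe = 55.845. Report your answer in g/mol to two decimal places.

Fe: 1 × 55.845 = 55.8450
Cr: 2 × 51.996 = 103.9920
O: 4 × 15.999 = 63.9960
Summing the contributions gives the formula mass.

223.83 g/mol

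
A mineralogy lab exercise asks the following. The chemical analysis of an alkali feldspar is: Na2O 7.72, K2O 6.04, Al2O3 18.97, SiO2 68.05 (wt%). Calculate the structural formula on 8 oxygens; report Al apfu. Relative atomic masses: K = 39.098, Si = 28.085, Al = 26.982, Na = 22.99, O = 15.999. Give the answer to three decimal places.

7.72 wt% Na2O ÷ 61.979 g/mol = 0.12456 mol, giving 0.24912 Na and 0.12456 O.
6.04 wt% K2O ÷ 94.195 g/mol = 0.06412 mol, giving 0.12824 K and 0.06412 O.
18.97 wt% Al2O3 ÷ 101.961 g/mol = 0.18605 mol, giving 0.37210 Al and 0.55815 O.
68.05 wt% SiO2 ÷ 60.083 g/mol = 1.13260 mol, giving 1.13260 Si and 2.26520 O.
Oxygen sums to 3.01203; scaling by 8/3.01203 = 2.65602 puts the formula on 8 O.
Al: 0.37210 × 2.65602 = 0.988 atoms per formula unit.

0.988 Al apfu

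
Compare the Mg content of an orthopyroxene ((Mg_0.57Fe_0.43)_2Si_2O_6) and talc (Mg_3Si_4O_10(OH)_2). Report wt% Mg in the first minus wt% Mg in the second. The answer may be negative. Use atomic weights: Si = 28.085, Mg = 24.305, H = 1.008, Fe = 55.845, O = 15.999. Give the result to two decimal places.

-7.07 percentage points

Mg in (Mg_0.57Fe_0.43)_2Si_2O_6: molar mass 227.898 g/mol; 1.14×24.305 = 27.708 g → 12.16 wt%.
Mg in Mg_3Si_4O_10(OH)_2: molar mass 379.259 g/mol; 3×24.305 = 72.915 g → 19.23 wt%.
Difference = 12.16 − 19.23 = -7.07 percentage points.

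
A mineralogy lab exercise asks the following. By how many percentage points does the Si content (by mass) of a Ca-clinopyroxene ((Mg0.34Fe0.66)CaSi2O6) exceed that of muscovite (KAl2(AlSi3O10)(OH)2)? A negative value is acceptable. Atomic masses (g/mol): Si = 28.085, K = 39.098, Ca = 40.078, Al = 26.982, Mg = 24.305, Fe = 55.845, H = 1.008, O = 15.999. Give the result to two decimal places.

M((Mg0.34Fe0.66)CaSi2O6) = 237.363 g/mol, so wt% Si = 56.170/237.363 × 100 = 23.66%.
M(KAl2(AlSi3O10)(OH)2) = 398.303 g/mol, so wt% Si = 84.255/398.303 × 100 = 21.15%.
23.66 − 21.15 = 2.51 pp.

2.51 percentage points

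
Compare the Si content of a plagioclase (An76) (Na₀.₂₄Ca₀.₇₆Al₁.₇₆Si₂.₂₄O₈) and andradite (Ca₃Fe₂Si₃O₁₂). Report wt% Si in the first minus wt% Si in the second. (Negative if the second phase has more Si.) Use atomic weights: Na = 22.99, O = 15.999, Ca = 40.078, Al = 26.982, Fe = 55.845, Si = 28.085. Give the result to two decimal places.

6.35 percentage points

First mineral: 62.910 g Si in 274.368 g formula = 22.93 wt% Si.
Second mineral: 84.255 g Si in 508.167 g formula = 16.58 wt% Si.
22.93% − 16.58% gives a difference of 6.35 percentage points.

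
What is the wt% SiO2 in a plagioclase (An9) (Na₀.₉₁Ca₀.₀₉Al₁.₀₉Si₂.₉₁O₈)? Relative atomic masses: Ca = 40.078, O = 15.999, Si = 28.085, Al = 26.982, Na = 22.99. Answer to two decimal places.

66.31 wt%

M(Na₀.₉₁Ca₀.₀₉Al₁.₀₉Si₂.₉₁O₈) = 263.658 g/mol; M(SiO2) = 60.083 g/mol.
Moles SiO2 per formula unit = 2.91 Si ÷ 1 = 2.9100.
SiO2 fraction = (2.9100 × 60.083) / 263.658 = 174.842/263.658 = 0.6631.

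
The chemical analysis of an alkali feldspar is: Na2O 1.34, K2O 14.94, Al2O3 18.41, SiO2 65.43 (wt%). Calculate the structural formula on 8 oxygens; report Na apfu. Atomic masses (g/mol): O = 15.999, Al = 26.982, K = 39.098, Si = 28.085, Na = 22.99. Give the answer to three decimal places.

0.119 Na apfu

Na2O: 1.34/61.979 = 0.02162 mol → 0.04324 mol Na, 0.02162 mol O.
K2O: 14.94/94.195 = 0.15861 mol → 0.31722 mol K, 0.15861 mol O.
Al2O3: 18.41/101.961 = 0.18056 mol → 0.36112 mol Al, 0.54168 mol O.
SiO2: 65.43/60.083 = 1.08899 mol → 1.08899 mol Si, 2.17798 mol O.
Total oxygen = 2.89989 mol. Normalization factor = 8/2.89989 = 2.75873.
Na per 8 O = 0.04324 × 2.75873 = 0.119.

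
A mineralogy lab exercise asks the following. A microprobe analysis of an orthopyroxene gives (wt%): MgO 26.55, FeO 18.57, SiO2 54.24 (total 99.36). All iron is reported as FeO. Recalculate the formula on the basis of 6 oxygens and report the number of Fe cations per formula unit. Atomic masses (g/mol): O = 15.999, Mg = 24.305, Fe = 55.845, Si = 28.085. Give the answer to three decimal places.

26.55 wt% MgO ÷ 40.304 g/mol = 0.65874 mol, giving 0.65874 Mg and 0.65874 O.
18.57 wt% FeO ÷ 71.844 g/mol = 0.25848 mol, giving 0.25848 Fe and 0.25848 O.
54.24 wt% SiO2 ÷ 60.083 g/mol = 0.90275 mol, giving 0.90275 Si and 1.80550 O.
Oxygen sums to 2.72272; scaling by 6/2.72272 = 2.20368 puts the formula on 6 O.
Fe: 0.25848 × 2.20368 = 0.570 atoms per formula unit.

0.570 Fe apfu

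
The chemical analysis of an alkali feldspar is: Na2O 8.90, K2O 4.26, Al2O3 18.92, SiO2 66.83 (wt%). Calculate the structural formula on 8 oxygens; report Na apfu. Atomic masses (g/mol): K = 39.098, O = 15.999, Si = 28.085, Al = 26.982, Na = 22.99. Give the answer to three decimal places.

0.774 Na apfu

Na2O: 8.90/61.979 = 0.14360 mol → 0.28720 mol Na, 0.14360 mol O.
K2O: 4.26/94.195 = 0.04523 mol → 0.09046 mol K, 0.04523 mol O.
Al2O3: 18.92/101.961 = 0.18556 mol → 0.37112 mol Al, 0.55668 mol O.
SiO2: 66.83/60.083 = 1.11229 mol → 1.11229 mol Si, 2.22458 mol O.
Total oxygen = 2.97009 mol. Normalization factor = 8/2.97009 = 2.69352.
Na per 8 O = 0.28720 × 2.69352 = 0.774.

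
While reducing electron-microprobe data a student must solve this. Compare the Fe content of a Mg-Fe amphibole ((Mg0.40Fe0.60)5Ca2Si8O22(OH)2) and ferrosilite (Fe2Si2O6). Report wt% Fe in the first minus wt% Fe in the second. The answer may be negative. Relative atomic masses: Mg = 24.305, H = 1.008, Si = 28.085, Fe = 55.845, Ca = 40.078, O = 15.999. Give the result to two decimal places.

-23.86 percentage points

M((Mg0.40Fe0.60)5Ca2Si8O22(OH)2) = 906.973 g/mol, so wt% Fe = 167.535/906.973 × 100 = 18.47%.
M(Fe2Si2O6) = 263.854 g/mol, so wt% Fe = 111.690/263.854 × 100 = 42.33%.
18.47 − 42.33 = -23.86 pp.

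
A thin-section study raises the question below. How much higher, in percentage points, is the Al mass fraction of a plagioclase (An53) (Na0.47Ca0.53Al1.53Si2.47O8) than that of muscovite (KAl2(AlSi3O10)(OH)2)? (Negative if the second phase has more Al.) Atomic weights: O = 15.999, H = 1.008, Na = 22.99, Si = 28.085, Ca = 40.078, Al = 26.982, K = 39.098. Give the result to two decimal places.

M(Na0.47Ca0.53Al1.53Si2.47O8) = 270.691 g/mol, so wt% Al = 41.282/270.691 × 100 = 15.25%.
M(KAl2(AlSi3O10)(OH)2) = 398.303 g/mol, so wt% Al = 80.946/398.303 × 100 = 20.32%.
15.25 − 20.32 = -5.07 pp.

-5.07 percentage points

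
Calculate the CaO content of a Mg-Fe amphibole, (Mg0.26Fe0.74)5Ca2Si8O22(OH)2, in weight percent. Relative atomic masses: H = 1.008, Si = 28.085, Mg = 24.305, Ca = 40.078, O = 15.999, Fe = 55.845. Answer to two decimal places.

12.07 wt%

Formula mass = 929.051 g/mol.
2 Ca → 2.0000 mol CaO per formula unit; M(CaO) = 56.077, so CaO mass = 112.154 g.
112.154/929.051 × 100 = 12.07 wt%.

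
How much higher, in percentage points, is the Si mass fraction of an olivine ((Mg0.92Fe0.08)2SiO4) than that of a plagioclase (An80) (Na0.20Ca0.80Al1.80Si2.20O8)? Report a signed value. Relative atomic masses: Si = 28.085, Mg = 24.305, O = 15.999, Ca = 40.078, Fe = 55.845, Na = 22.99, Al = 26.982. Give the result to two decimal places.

M((Mg0.92Fe0.08)2SiO4) = 145.737 g/mol, so wt% Si = 28.085/145.737 × 100 = 19.27%.
M(Na0.20Ca0.80Al1.80Si2.20O8) = 275.007 g/mol, so wt% Si = 61.787/275.007 × 100 = 22.47%.
19.27 − 22.47 = -3.20 pp.

-3.20 percentage points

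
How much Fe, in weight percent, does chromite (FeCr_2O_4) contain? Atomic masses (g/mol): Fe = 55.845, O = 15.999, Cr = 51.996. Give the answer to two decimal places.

Molar mass of FeCr_2O_4: 1*55.845 + 2*51.996 + 4*15.999 = 223.833 g/mol.
Mass of Fe per formula unit: 1 × 55.845 = 55.845 g.
Weight fraction Fe = 55.845 / 223.833 = 0.2495.

24.95 weight percent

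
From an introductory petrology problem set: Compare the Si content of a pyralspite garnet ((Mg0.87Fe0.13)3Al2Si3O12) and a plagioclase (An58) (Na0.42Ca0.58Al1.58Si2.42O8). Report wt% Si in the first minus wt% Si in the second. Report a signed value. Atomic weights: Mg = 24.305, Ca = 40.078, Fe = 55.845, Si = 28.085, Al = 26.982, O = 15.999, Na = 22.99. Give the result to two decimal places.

Si in (Mg0.87Fe0.13)3Al2Si3O12: molar mass 415.423 g/mol; 3×28.085 = 84.255 g → 20.28 wt%.
Si in Na0.42Ca0.58Al1.58Si2.42O8: molar mass 271.490 g/mol; 2.42×28.085 = 67.966 g → 25.03 wt%.
Difference = 20.28 − 25.03 = -4.75 percentage points.

-4.75 percentage points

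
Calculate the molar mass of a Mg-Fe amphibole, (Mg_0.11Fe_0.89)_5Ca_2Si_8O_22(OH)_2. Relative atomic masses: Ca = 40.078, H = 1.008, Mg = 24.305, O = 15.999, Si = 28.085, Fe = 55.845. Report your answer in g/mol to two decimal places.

952.71 g/mol

The formula mass is the sum 0.55*24.305 + 4.45*55.845 + 2*40.078 + 8*28.085 + 24*15.999 + 2*1.008.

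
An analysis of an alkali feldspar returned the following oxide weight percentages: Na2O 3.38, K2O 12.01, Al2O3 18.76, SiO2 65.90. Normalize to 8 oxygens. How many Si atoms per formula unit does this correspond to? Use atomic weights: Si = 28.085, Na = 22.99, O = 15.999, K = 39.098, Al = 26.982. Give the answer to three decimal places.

2.997 Si apfu

Na2O: 3.38/61.979 = 0.05453 mol → 0.10906 mol Na, 0.05453 mol O.
K2O: 12.01/94.195 = 0.12750 mol → 0.25500 mol K, 0.12750 mol O.
Al2O3: 18.76/101.961 = 0.18399 mol → 0.36798 mol Al, 0.55197 mol O.
SiO2: 65.90/60.083 = 1.09682 mol → 1.09682 mol Si, 2.19364 mol O.
Total oxygen = 2.92764 mol. Normalization factor = 8/2.92764 = 2.73258.
Si per 8 O = 1.09682 × 2.73258 = 2.997.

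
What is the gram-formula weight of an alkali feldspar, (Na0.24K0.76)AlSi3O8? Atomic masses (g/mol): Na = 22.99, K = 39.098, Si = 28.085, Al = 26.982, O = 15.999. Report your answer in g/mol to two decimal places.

274.46 g/mol

The formula mass is the sum 0.24×22.99 + 0.76×39.098 + 1×26.982 + 3×28.085 + 8×15.999.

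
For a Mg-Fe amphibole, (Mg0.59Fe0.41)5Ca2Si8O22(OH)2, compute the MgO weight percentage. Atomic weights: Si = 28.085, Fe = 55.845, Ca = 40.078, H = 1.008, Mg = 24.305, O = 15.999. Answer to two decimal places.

13.56 wt%

M((Mg0.59Fe0.41)5Ca2Si8O22(OH)2) = 877.010 g/mol; M(MgO) = 40.304 g/mol.
Moles MgO per formula unit = 2.95 Mg ÷ 1 = 2.9500.
MgO fraction = (2.9500 × 40.304) / 877.010 = 118.897/877.010 = 0.1356.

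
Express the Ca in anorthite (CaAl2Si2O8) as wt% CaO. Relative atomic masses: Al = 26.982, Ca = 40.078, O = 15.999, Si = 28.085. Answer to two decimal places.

20.16 wt%

Molar mass of CaAl2Si2O8 = 1·40.078 + 2·26.982 + 2·28.085 + 8·15.999 = 278.204 g/mol.
Each formula unit contains 1 Ca, equivalent to 1/1 = 1.0000 mol CaO.
M(CaO) = 1×40.078 + 1×15.999 = 56.077 g/mol.
Mass of CaO per formula unit = 1.0000 × 56.077 = 56.077 g.
CaO wt% = 56.077 / 278.204 × 100 = 20.16%.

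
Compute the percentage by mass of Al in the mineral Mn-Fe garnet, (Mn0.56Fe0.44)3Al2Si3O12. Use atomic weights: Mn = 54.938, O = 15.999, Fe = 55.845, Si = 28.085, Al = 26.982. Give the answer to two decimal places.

Molar mass of (Mn0.56Fe0.44)3Al2Si3O12: 1.68*54.938 + 1.32*55.845 + 2*26.982 + 3*28.085 + 12*15.999 = 496.218 g/mol.
Mass of Al per formula unit: 2 × 26.982 = 53.964 g.
Weight fraction Al = 53.964 / 496.218 = 0.1088.

10.88 mass %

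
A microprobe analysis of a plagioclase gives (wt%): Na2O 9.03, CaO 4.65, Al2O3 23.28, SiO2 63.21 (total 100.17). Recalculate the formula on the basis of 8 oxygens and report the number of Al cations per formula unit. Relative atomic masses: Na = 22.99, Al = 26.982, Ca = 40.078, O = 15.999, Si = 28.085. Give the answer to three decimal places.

9.03 wt% Na2O ÷ 61.979 g/mol = 0.14569 mol, giving 0.29138 Na and 0.14569 O.
4.65 wt% CaO ÷ 56.077 g/mol = 0.08292 mol, giving 0.08292 Ca and 0.08292 O.
23.28 wt% Al2O3 ÷ 101.961 g/mol = 0.22832 mol, giving 0.45664 Al and 0.68496 O.
63.21 wt% SiO2 ÷ 60.083 g/mol = 1.05204 mol, giving 1.05204 Si and 2.10408 O.
Oxygen sums to 3.01765; scaling by 8/3.01765 = 2.65107 puts the formula on 8 O.
Al: 0.45664 × 2.65107 = 1.211 atoms per formula unit.

1.211 Al apfu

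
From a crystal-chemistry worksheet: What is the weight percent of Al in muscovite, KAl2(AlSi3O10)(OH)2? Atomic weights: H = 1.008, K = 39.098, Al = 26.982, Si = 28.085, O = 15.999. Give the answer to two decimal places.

Formula mass = 1*39.098 + 3*26.982 + 3*28.085 + 12*15.999 + 2*1.008 = 398.303 g/mol, of which 80.946 g is Al.
So Al makes up 80.946/398.303 = 0.2032 of the mass, i.e. 20.32%.

20.32 mass %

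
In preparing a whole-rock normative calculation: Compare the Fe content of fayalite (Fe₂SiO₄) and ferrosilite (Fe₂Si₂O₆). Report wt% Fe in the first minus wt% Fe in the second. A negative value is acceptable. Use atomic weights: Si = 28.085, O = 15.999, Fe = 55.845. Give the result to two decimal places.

First mineral: 111.690 g Fe in 203.771 g formula = 54.81 wt% Fe.
Second mineral: 111.690 g Fe in 263.854 g formula = 42.33 wt% Fe.
54.81% − 42.33% gives a difference of 12.48 percentage points.

12.48 percentage points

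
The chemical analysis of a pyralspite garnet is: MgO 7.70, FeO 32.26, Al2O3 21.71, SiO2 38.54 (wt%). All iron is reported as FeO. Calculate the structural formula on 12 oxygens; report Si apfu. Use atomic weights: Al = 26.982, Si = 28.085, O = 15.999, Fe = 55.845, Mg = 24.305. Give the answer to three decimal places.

7.70 wt% MgO ÷ 40.304 g/mol = 0.19105 mol, giving 0.19105 Mg and 0.19105 O.
32.26 wt% FeO ÷ 71.844 g/mol = 0.44903 mol, giving 0.44903 Fe and 0.44903 O.
21.71 wt% Al2O3 ÷ 101.961 g/mol = 0.21292 mol, giving 0.42584 Al and 0.63876 O.
38.54 wt% SiO2 ÷ 60.083 g/mol = 0.64145 mol, giving 0.64145 Si and 1.28290 O.
Oxygen sums to 2.56174; scaling by 12/2.56174 = 4.68432 puts the formula on 12 O.
Si: 0.64145 × 4.68432 = 3.005 atoms per formula unit.

3.005 Si apfu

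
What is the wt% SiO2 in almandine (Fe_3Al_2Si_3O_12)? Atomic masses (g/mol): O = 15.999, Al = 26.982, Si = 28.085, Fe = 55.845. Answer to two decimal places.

Formula mass = 497.742 g/mol.
3 Si → 3.0000 mol SiO2 per formula unit; M(SiO2) = 60.083, so SiO2 mass = 180.249 g.
180.249/497.742 × 100 = 36.21 wt%.

36.21 wt%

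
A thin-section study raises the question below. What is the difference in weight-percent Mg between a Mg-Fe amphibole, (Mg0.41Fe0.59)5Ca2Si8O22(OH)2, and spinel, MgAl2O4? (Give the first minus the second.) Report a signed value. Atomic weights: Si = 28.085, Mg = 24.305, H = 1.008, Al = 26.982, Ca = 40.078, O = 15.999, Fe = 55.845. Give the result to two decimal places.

First mineral: 49.825 g Mg in 905.396 g formula = 5.50 wt% Mg.
Second mineral: 24.305 g Mg in 142.265 g formula = 17.08 wt% Mg.
5.50% − 17.08% gives a difference of -11.58 percentage points.

-11.58 percentage points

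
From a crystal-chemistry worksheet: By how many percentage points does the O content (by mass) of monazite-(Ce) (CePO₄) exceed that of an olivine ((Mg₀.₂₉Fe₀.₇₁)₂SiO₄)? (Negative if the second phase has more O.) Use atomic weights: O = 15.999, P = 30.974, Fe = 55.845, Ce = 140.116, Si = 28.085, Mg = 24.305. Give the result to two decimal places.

First mineral: 63.996 g O in 235.086 g formula = 27.22 wt% O.
Second mineral: 63.996 g O in 185.478 g formula = 34.50 wt% O.
27.22% − 34.50% gives a difference of -7.28 percentage points.

-7.28 percentage points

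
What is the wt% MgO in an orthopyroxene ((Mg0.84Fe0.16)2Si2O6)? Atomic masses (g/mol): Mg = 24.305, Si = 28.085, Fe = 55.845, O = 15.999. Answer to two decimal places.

32.11 wt%

Formula mass = 210.867 g/mol.
1.68 Mg → 1.6800 mol MgO per formula unit; M(MgO) = 40.304, so MgO mass = 67.711 g.
67.711/210.867 × 100 = 32.11 wt%.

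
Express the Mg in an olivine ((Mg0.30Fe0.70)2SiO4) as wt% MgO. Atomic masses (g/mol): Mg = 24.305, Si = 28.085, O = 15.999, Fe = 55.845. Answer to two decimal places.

13.08 wt%

Molar mass of (Mg0.30Fe0.70)2SiO4 = 0.60·24.305 + 1.40·55.845 + 1·28.085 + 4·15.999 = 184.847 g/mol.
Each formula unit contains 0.60 Mg, equivalent to 0.60/1 = 0.6000 mol MgO.
M(MgO) = 1×24.305 + 1×15.999 = 40.304 g/mol.
Mass of MgO per formula unit = 0.6000 × 40.304 = 24.182 g.
MgO wt% = 24.182 / 184.847 × 100 = 13.08%.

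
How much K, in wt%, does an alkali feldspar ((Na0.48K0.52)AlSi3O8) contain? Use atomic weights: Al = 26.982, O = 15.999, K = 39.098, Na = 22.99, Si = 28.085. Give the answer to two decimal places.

Molar mass of (Na0.48K0.52)AlSi3O8: 0.48*22.99 + 0.52*39.098 + 1*26.982 + 3*28.085 + 8*15.999 = 270.595 g/mol.
Mass of K per formula unit: 0.52 × 39.098 = 20.331 g.
Weight fraction K = 20.331 / 270.595 = 0.0751.

7.51 wt%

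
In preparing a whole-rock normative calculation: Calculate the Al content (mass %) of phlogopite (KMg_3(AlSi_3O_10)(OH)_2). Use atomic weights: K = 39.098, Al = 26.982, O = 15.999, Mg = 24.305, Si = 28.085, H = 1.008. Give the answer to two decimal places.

6.47 mass %

M(KMg_3(AlSi_3O_10)(OH)_2) = 417.254 g/mol.
Al contributes 1 × 26.982 = 26.982 g per mole.
26.982/417.254 = 0.0647 → 6.47%.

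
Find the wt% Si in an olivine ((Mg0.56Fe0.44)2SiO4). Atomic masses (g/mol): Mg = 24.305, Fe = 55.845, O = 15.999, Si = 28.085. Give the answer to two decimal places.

16.67 weight percent

Formula mass = 1.12·24.305 + 0.88·55.845 + 1·28.085 + 4·15.999 = 168.446 g/mol, of which 28.085 g is Si.
So Si makes up 28.085/168.446 = 0.1667 of the mass, i.e. 16.67%.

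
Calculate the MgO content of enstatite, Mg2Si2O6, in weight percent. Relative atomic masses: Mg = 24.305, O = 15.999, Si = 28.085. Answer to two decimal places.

M(Mg2Si2O6) = 200.774 g/mol; M(MgO) = 40.304 g/mol.
Moles MgO per formula unit = 2 Mg ÷ 1 = 2.0000.
MgO fraction = (2.0000 × 40.304) / 200.774 = 80.608/200.774 = 0.4015.

40.15 wt%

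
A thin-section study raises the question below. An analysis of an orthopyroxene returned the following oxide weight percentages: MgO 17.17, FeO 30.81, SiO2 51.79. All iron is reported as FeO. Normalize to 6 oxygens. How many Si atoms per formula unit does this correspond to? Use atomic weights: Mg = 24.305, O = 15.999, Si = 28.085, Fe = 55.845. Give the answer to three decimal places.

MgO (M=40.304): mol = 0.42601; Mg = 0.42601, O = 0.42601.
FeO (M=71.844): mol = 0.42885; Fe = 0.42885, O = 0.42885.
SiO2 (M=60.083): mol = 0.86197; Si = 0.86197, O = 1.72394.
ΣO = 2.57880; factor = 6/ΣO = 2.32666.
Si apfu = 0.86197 × 2.32666 = 2.006.

2.006 Si apfu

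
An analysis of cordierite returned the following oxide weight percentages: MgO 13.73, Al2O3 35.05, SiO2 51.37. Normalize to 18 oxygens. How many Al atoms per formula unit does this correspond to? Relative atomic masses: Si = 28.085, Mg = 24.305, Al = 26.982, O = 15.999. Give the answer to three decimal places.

4.015 Al apfu

MgO: 13.73/40.304 = 0.34066 mol → 0.34066 mol Mg, 0.34066 mol O.
Al2O3: 35.05/101.961 = 0.34376 mol → 0.68752 mol Al, 1.03128 mol O.
SiO2: 51.37/60.083 = 0.85498 mol → 0.85498 mol Si, 1.70996 mol O.
Total oxygen = 3.08190 mol. Normalization factor = 18/3.08190 = 5.84055.
Al per 18 O = 0.68752 × 5.84055 = 4.015.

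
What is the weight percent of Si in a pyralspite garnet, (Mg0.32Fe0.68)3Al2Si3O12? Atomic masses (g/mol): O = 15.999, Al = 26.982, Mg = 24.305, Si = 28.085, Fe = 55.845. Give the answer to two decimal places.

18.02 mass %

Molar mass of (Mg0.32Fe0.68)3Al2Si3O12: 0.96*24.305 + 2.04*55.845 + 2*26.982 + 3*28.085 + 12*15.999 = 467.464 g/mol.
Mass of Si per formula unit: 3 × 28.085 = 84.255 g.
Weight fraction Si = 84.255 / 467.464 = 0.1802.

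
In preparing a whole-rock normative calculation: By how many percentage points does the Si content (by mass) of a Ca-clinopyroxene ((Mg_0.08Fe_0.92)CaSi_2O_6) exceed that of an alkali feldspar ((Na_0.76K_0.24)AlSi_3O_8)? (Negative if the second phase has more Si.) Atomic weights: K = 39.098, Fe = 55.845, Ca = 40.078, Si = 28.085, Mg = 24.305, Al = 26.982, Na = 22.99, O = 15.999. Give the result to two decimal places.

-8.79 percentage points

Si in (Mg_0.08Fe_0.92)CaSi_2O_6: molar mass 245.564 g/mol; 2×28.085 = 56.170 g → 22.87 wt%.
Si in (Na_0.76K_0.24)AlSi_3O_8: molar mass 266.085 g/mol; 3×28.085 = 84.255 g → 31.66 wt%.
Difference = 22.87 − 31.66 = -8.79 percentage points.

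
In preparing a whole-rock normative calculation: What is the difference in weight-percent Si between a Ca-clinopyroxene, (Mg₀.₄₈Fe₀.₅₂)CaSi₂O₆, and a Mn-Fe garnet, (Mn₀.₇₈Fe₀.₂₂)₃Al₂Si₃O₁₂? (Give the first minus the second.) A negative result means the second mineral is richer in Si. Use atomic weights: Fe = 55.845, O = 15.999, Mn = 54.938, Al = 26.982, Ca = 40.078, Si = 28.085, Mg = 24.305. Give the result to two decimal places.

Si in (Mg₀.₄₈Fe₀.₅₂)CaSi₂O₆: molar mass 232.948 g/mol; 2×28.085 = 56.170 g → 24.11 wt%.
Si in (Mn₀.₇₈Fe₀.₂₂)₃Al₂Si₃O₁₂: molar mass 495.620 g/mol; 3×28.085 = 84.255 g → 17.00 wt%.
Difference = 24.11 − 17.00 = 7.11 percentage points.

7.11 percentage points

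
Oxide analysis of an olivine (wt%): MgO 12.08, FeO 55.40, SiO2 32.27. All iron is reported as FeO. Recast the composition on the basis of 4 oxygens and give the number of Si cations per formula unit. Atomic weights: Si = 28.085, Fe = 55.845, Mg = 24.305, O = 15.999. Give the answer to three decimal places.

12.08 wt% MgO ÷ 40.304 g/mol = 0.29972 mol, giving 0.29972 Mg and 0.29972 O.
55.40 wt% FeO ÷ 71.844 g/mol = 0.77112 mol, giving 0.77112 Fe and 0.77112 O.
32.27 wt% SiO2 ÷ 60.083 g/mol = 0.53709 mol, giving 0.53709 Si and 1.07418 O.
Oxygen sums to 2.14502; scaling by 4/2.14502 = 1.86478 puts the formula on 4 O.
Si: 0.53709 × 1.86478 = 1.002 atoms per formula unit.

1.002 Si apfu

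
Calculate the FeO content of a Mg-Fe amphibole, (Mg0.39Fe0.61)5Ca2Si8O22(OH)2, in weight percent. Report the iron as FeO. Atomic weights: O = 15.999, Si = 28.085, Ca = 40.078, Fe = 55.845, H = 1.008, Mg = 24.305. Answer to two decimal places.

24.12 wt%

M((Mg0.39Fe0.61)5Ca2Si8O22(OH)2) = 908.550 g/mol; M(FeO) = 71.844 g/mol.
Moles FeO per formula unit = 3.05 Fe ÷ 1 = 3.0500.
FeO fraction = (3.0500 × 71.844) / 908.550 = 219.124/908.550 = 0.2412.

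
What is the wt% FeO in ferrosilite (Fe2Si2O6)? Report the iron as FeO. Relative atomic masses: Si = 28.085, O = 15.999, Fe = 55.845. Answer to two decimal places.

54.46 wt%

M(Fe2Si2O6) = 263.854 g/mol; M(FeO) = 71.844 g/mol.
Moles FeO per formula unit = 2 Fe ÷ 1 = 2.0000.
FeO fraction = (2.0000 × 71.844) / 263.854 = 143.688/263.854 = 0.5446.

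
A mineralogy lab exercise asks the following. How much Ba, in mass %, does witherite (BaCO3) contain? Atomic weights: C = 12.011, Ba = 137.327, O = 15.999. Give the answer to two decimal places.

69.59 mass %

Formula mass = 1*137.327 + 1*12.011 + 3*15.999 = 197.335 g/mol, of which 137.327 g is Ba.
So Ba makes up 137.327/197.335 = 0.6959 of the mass, i.e. 69.59%.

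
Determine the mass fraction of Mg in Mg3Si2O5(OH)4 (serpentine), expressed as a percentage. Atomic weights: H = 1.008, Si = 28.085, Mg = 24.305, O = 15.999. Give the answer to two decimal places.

M(Mg3Si2O5(OH)4) = 277.108 g/mol.
Mg contributes 3 × 24.305 = 72.915 g per mole.
72.915/277.108 = 0.2631 → 26.31%.

26.31 wt%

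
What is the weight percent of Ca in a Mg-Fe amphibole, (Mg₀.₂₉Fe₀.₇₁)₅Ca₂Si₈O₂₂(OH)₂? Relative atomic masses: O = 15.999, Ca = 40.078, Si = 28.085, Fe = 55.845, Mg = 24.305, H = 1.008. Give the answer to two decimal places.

M((Mg₀.₂₉Fe₀.₇₁)₅Ca₂Si₈O₂₂(OH)₂) = 924.320 g/mol.
Ca contributes 2 × 40.078 = 80.156 g per mole.
80.156/924.320 = 0.0867 → 8.67%.

8.67 wt%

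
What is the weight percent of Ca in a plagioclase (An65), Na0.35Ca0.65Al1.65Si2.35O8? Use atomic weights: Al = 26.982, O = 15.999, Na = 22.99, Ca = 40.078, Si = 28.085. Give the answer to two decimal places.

9.56 wt%

Molar mass of Na0.35Ca0.65Al1.65Si2.35O8: 0.35*22.99 + 0.65*40.078 + 1.65*26.982 + 2.35*28.085 + 8*15.999 = 272.609 g/mol.
Mass of Ca per formula unit: 0.65 × 40.078 = 26.051 g.
Weight fraction Ca = 26.051 / 272.609 = 0.0956.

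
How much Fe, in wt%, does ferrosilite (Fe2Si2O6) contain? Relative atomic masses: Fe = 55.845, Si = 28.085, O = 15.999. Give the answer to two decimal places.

42.33 wt%

Molar mass of Fe2Si2O6: 2·55.845 + 2·28.085 + 6·15.999 = 263.854 g/mol.
Mass of Fe per formula unit: 2 × 55.845 = 111.690 g.
Weight fraction Fe = 111.690 / 263.854 = 0.4233.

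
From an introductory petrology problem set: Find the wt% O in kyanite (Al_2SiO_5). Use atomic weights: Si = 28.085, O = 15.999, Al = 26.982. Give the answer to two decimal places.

49.37 weight percent

Molar mass of Al_2SiO_5: 2×26.982 + 1×28.085 + 5×15.999 = 162.044 g/mol.
Mass of O per formula unit: 5 × 15.999 = 79.995 g.
Weight fraction O = 79.995 / 162.044 = 0.4937.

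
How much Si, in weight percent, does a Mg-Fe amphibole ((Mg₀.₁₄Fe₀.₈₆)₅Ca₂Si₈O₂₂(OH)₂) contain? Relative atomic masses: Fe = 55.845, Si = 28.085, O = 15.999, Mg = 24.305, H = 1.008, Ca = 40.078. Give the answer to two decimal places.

23.70 weight percent

Molar mass of (Mg₀.₁₄Fe₀.₈₆)₅Ca₂Si₈O₂₂(OH)₂: 0.70·24.305 + 4.30·55.845 + 2·40.078 + 8·28.085 + 24·15.999 + 2·1.008 = 947.975 g/mol.
Mass of Si per formula unit: 8 × 28.085 = 224.680 g.
Weight fraction Si = 224.680 / 947.975 = 0.2370.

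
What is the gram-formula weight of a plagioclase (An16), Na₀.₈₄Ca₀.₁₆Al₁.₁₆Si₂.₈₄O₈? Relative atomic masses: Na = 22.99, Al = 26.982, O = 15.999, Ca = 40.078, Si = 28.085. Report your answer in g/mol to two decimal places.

264.78 g/mol

Na: 0.84 × 22.99 = 19.3116
Ca: 0.16 × 40.078 = 6.4125
Al: 1.16 × 26.982 = 31.2991
Si: 2.84 × 28.085 = 79.7614
O: 8 × 15.999 = 127.9920
Summing the contributions gives the formula mass.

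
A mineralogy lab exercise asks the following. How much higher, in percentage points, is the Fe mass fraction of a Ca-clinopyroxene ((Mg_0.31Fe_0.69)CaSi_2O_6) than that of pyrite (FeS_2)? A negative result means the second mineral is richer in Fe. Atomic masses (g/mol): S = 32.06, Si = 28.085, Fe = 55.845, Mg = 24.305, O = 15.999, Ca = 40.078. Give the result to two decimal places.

Fe in (Mg_0.31Fe_0.69)CaSi_2O_6: molar mass 238.310 g/mol; 0.69×55.845 = 38.533 g → 16.17 wt%.
Fe in FeS_2: molar mass 119.965 g/mol; 1×55.845 = 55.845 g → 46.55 wt%.
Difference = 16.17 − 46.55 = -30.38 percentage points.

-30.38 percentage points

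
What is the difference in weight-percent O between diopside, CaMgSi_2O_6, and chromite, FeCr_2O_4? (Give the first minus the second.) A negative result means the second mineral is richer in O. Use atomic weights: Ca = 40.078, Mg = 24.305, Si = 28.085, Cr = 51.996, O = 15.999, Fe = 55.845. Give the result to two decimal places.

15.74 percentage points

M(CaMgSi_2O_6) = 216.547 g/mol, so wt% O = 95.994/216.547 × 100 = 44.33%.
M(FeCr_2O_4) = 223.833 g/mol, so wt% O = 63.996/223.833 × 100 = 28.59%.
44.33 − 28.59 = 15.74 pp.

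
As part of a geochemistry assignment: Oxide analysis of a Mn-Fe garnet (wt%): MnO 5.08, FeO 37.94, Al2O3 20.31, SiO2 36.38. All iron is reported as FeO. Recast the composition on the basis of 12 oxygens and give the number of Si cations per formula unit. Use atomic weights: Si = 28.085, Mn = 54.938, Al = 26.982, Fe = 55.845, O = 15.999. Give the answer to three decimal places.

3.017 Si apfu

MnO (M=70.937): mol = 0.07161; Mn = 0.07161, O = 0.07161.
FeO (M=71.844): mol = 0.52809; Fe = 0.52809, O = 0.52809.
Al2O3 (M=101.961): mol = 0.19919; Al = 0.39838, O = 0.59757.
SiO2 (M=60.083): mol = 0.60550; Si = 0.60550, O = 1.21100.
ΣO = 2.40827; factor = 12/ΣO = 4.98283.
Si apfu = 0.60550 × 4.98283 = 3.017.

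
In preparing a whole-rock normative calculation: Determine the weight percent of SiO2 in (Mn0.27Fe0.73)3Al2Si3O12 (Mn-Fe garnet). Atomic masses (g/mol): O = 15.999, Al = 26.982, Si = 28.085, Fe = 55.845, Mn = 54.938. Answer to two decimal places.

Molar mass of (Mn0.27Fe0.73)3Al2Si3O12 = 0.81·54.938 + 2.19·55.845 + 2·26.982 + 3·28.085 + 12·15.999 = 497.007 g/mol.
Each formula unit contains 3 Si, equivalent to 3/1 = 3.0000 mol SiO2.
M(SiO2) = 1×28.085 + 2×15.999 = 60.083 g/mol.
Mass of SiO2 per formula unit = 3.0000 × 60.083 = 180.249 g.
SiO2 wt% = 180.249 / 497.007 × 100 = 36.27%.

36.27 wt%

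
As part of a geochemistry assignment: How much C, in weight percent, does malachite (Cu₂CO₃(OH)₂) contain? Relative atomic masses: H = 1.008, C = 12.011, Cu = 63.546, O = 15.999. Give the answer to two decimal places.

5.43 weight percent

Formula mass = 2*63.546 + 1*12.011 + 5*15.999 + 2*1.008 = 221.114 g/mol, of which 12.011 g is C.
So C makes up 12.011/221.114 = 0.0543 of the mass, i.e. 5.43%.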